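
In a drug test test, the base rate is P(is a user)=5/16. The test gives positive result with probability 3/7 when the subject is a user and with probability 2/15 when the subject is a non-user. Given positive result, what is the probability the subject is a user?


P(A) = P(A|B)P(B) + P(A|B')P(B') = 3/7*5/16 + 2/15*11/16 = 379/1680
P(B|A) = P(A|B)P(B)/P(A) = (15/112)/(379/1680) = 225/379

225/379


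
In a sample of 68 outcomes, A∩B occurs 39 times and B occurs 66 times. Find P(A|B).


P(A|B) = P(A∩B)/P(B) = (39/68)/(66/68) = 39/66 = 13/22

13/22


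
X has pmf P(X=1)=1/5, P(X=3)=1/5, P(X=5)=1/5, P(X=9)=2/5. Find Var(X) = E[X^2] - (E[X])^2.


E[X] = 27/5, E[X^2] = 197/5
Var(X) = E[X^2] - (E[X])^2 = 197/5 - (27/5)^2 = 256/25

256/25


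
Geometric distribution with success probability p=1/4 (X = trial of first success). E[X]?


For geometric (trials until first success), E[X] = 1/p = 1/(1/4) = 4

4


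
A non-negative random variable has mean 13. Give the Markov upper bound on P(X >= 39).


Markov: P(X >= a) <= E[X]/a
P(X >= 39) <= 13/39 = 1/3

1/3


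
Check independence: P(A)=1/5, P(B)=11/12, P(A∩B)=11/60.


P(A)*P(B) = 1/5*11/12 = 11/60
P(A∩B) = 11/60, which equals P(A)P(B), so independent

Yes, A and B are independent


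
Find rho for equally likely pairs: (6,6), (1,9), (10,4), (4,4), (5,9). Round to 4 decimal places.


Cov(X,Y) = -4.0800, Var(X) = 8.5600, Var(Y) = 5.0400
rho = Cov/(sqrt(VarX)*sqrt(VarY)) = -0.6212

-0.6212


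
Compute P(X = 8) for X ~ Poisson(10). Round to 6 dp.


P(X=8) = e^(-10) * 10^8 / 8!
≈ 0.00004539992976 * 100000000 / 40320
≈ 0.112599

0.112599


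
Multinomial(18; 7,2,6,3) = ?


18! = 6402373705728000
Denominator: 7!=5040 * 2!=2 * 6!=720 * 3!=6
Coefficient = 6402373705728000 / 43545600 = 147026880

147026880


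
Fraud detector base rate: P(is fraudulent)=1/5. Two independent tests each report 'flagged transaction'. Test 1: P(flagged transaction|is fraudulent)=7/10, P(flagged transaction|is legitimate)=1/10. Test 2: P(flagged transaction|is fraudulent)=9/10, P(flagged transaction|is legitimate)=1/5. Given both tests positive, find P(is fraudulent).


After test 1: P(+) = 7/10*1/5 + 1/10*4/5 = 11/50
P(B|+) = (7/50)/(11/50) = 7/11
After test 2 (use post1 as new prior): P(+) = 9/10*7/11 + 1/5*4/11 = 71/110
P(B|+,+) = (63/110)/(71/110) = 63/71

63/71


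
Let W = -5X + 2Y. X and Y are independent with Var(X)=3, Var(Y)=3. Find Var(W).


Independence => Cov(X,Y)=0
Var(-5X + 2Y) = (-5)^2*Var(X) + 2^2*Var(Y)
= 25*3 + 4*3 = 87

87


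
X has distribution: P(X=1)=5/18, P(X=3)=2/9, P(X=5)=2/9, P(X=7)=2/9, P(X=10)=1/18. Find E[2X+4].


E[2X+4] = sum(g(x)*P(x))
= 6*5/18 + 10*2/9 + 14*2/9 + 18*2/9 + 24*1/18
= 37/3

37/3


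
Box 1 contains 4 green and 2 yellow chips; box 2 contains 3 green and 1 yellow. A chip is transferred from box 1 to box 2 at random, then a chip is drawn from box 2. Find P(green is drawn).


P(transfer green) = 4/6 = 2/3; P(transfer yellow) = 1/3
If green transferred: Urn II has 4 green of 5, so P(green|green moved) = 4/5
If yellow transferred: Urn II has 3 green of 5, so P(green|yellow moved) = 3/5
By total probability: P(green) = 2/3*4/5 + 1/3*3/5 = 11/15

11/15


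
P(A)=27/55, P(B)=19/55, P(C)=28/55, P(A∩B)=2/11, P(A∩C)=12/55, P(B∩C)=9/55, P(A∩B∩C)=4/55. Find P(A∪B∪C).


P(A∪B∪C) = P(A)+P(B)+P(C) - P(AB)-P(AC)-P(BC) + P(ABC)
= 27/55+19/55+28/55 - 2/11-12/55-9/55 + 4/55
= 47/55

47/55


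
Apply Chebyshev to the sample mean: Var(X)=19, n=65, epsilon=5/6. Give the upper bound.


Var(Xbar) = Var(X)/n = 19/65
Chebyshev: P(|Xbar-mu| >= 5/6) <= Var(Xbar)/(5/6)^2 = (19/65)/(25/36) = 684/1625

684/1625


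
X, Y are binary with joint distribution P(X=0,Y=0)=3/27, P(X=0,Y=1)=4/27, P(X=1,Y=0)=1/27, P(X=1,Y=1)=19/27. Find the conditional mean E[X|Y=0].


P(Y=0) = 4/27
E[X|Y=0] = (0*3 + 1*1)/4 = 1/4

1/4


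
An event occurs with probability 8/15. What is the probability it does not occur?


P(A') = 1 - P(A) = 1 - 8/15 = 7/15

7/15


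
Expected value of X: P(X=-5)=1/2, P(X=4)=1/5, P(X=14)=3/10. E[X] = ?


E[X] = sum(x * P(x))
= -5*1/2 + 4*1/5 + 14*3/10
= 5/2

5/2


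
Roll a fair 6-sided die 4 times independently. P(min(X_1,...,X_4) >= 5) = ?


P(min >= 5) = P(all X_i >= 5) = (P(X_1 >= 5))^4
= (2/6)^4 = (1/3)^4 = 1/81

1/81


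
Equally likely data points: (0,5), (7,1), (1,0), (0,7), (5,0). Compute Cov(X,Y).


E[X]=13/5, E[Y]=13/5, E[XY]=7/5
Cov(X,Y) = E[XY] - E[X]E[Y] = 7/5 - 13/5*13/5 = -134/25

-134/25


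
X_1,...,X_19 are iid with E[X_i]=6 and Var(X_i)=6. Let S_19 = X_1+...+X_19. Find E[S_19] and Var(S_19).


E[S_n] = n*mu = 19*6 = 114
Var(S_n) = n*sigma^2 = 19*6 = 114

E[S_19]=114, Var(S_19)=114


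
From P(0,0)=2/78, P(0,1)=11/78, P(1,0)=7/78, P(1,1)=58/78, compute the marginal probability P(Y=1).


P(Y=1) = P(0,1)+P(1,1) = 11/78 + 58/78 = 69/78 = 23/26

23/26


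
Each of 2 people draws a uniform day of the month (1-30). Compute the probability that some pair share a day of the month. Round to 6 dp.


P(all different) = prod((30-i)/30 for i=0..1) = 0.966667
P(at least one match) = 1 - 0.966667 = 0.033333

0.033333


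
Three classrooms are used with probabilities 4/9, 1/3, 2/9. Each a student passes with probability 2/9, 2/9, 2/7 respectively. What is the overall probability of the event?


P(A) = P(A|B1)P(B1) + P(A|B2)P(B2) + P(A|B3)P(B3)
= 2/9*4/9 + 2/9*1/3 + 2/7*2/9
= 8/81 + 2/27 + 4/63 = 134/567

134/567


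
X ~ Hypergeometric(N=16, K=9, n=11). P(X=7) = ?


P(X=7) = C(9,7)*C(7,4) / C(16,11)
= 36*35 / 4368
= 1260/4368 = 15/52

15/52


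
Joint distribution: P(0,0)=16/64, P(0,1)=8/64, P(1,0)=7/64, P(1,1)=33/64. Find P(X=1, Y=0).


Read from table: P(X=1, Y=0) = 7/64

7/64


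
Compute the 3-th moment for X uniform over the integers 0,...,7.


E[X^3] = (1/8) * sum(x^3 for x=0..7)
= 784/8 = 98

98


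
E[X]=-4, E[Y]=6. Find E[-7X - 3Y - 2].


E[-7X - 3Y - 2] = -7*E[X] - 3*E[Y] - 2
= (-7)*(-4) + (-3)*(6) + (-2)
= 28 - 18 - 2 = 8

8


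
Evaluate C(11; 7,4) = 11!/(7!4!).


11! = 39916800
Denominator: 7!=5040 * 4!=24
Coefficient = 39916800 / 120960 = 330

330


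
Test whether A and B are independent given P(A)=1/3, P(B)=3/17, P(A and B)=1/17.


P(A)*P(B) = 1/3*3/17 = 1/17
P(A∩B) = 1/17, which equals P(A)P(B), so independent

Yes, A and B are independent


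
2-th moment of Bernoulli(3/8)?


For Bernoulli: X in {0,1}
E[X^2] = 0^2*(1-3/8) + 1^2*3/8 = 3/8

3/8


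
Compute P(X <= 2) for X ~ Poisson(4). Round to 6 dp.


P(X<=2) = e^(-4)*4^0/0! + e^(-4)*4^1/1! + e^(-4)*4^2/2!
≈ 0.0183156389 + 0.0732625556 + 0.1465251111
= 0.2381033056
≈ 0.238103

0.238103


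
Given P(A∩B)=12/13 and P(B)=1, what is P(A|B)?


P(A|B) = P(A∩B)/P(B) = (36/39)/(39/39) = 36/39 = 12/13

12/13


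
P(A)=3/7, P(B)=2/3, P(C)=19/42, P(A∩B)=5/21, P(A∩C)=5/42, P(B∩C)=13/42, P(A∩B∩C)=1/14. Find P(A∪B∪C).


P(A∪B∪C) = P(A)+P(B)+P(C) - P(AB)-P(AC)-P(BC) + P(ABC)
= 3/7+2/3+19/42 - 5/21-5/42-13/42 + 1/14
= 20/21

20/21


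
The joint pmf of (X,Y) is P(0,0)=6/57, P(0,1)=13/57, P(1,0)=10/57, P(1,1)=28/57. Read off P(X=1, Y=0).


Read from table: P(X=1, Y=0) = 10/57

10/57


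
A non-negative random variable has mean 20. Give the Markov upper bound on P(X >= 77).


Markov: P(X >= a) <= E[X]/a
P(X >= 77) <= 20/77

20/77


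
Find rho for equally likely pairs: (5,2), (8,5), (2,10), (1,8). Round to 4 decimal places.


Cov(X,Y) = -5.5000, Var(X) = 7.5000, Var(Y) = 9.1875
rho = Cov/(sqrt(VarX)*sqrt(VarY)) = -0.6626

-0.6626


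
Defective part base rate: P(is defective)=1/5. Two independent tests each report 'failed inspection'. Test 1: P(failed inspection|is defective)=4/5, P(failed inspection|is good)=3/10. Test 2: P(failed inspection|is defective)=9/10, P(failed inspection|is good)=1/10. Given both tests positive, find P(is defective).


After test 1: P(+) = 4/5*1/5 + 3/10*4/5 = 2/5
P(B|+) = (4/25)/(2/5) = 2/5
After test 2 (use post1 as new prior): P(+) = 9/10*2/5 + 1/10*3/5 = 21/50
P(B|+,+) = (9/25)/(21/50) = 6/7

6/7


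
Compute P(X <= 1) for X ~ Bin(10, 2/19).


P(X<=1) = P(X=0) + P(X=1)
= 2015993900449/6131066257801 + 2371757529940/6131066257801
= 4387751430389/6131066257801

4387751430389/6131066257801


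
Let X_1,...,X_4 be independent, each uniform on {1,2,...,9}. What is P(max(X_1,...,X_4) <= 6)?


P(max <= 6) = P(all X_i <= 6) = (P(X_1 <= 6))^4
= (6/9)^4 = (2/3)^4 = 16/81

16/81


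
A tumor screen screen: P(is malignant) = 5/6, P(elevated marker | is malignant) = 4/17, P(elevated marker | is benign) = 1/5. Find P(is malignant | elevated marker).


P(A) = P(A|B)P(B) + P(A|B')P(B') = 4/17*5/6 + 1/5*1/6 = 39/170
P(B|A) = P(A|B)P(B)/P(A) = (10/51)/(39/170) = 100/117

100/117


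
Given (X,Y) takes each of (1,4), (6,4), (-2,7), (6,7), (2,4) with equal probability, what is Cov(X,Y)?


E[X]=13/5, E[Y]=26/5, E[XY]=64/5
Cov(X,Y) = E[XY] - E[X]E[Y] = 64/5 - 13/5*26/5 = -18/25

-18/25


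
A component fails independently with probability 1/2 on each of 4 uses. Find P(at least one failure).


P(at least one) = 1 - P(none)
P(none) = (1 - 1/2)^4 = (1/2)^4 = 1/16
P(at least one) = 1 - 1/16 = 15/16

15/16


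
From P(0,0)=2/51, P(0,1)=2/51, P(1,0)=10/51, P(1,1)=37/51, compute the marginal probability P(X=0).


P(X=0) = P(0,0)+P(0,1) = 2/51 + 2/51 = 4/51

4/51


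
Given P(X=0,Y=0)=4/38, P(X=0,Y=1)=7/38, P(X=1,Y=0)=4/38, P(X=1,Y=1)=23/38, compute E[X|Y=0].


P(Y=0) = 8/38
E[X|Y=0] = (0*4 + 1*4)/8 = 4/8 = 1/2

1/2


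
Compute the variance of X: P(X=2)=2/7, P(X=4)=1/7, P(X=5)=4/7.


E[X] = 4, E[X^2] = 124/7
Var(X) = E[X^2] - (E[X])^2 = 124/7 - (4)^2 = 12/7

12/7


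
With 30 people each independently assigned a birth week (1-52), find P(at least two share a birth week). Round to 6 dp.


P(all different) = prod((52-i)/52 for i=0..29) = 0.000024
P(at least one match) = 1 - 0.000024 = 0.999976

0.999976


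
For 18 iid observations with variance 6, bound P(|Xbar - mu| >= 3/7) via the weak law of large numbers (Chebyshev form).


Var(Xbar) = Var(X)/n = 6/18
Chebyshev: P(|Xbar-mu| >= 3/7) <= Var(Xbar)/(3/7)^2 = (1/3)/(9/49) = 49/27
Bound exceeds 1, so trivial bound: 1

1


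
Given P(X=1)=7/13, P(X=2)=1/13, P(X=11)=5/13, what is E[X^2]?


E[X^2] = sum(g(x)*P(x))
= 1*7/13 + 4*1/13 + 121*5/13
= 616/13

616/13


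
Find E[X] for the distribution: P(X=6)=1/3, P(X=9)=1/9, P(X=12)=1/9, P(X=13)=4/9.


E[X] = sum(x * P(x))
= 6*1/3 + 9*1/9 + 12*1/9 + 13*4/9
= 91/9

91/9


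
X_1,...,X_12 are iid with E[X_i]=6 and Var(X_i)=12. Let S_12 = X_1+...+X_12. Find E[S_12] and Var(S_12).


E[S_n] = n*mu = 12*6 = 72
Var(S_n) = n*sigma^2 = 12*12 = 144

E[S_12]=72, Var(S_12)=144


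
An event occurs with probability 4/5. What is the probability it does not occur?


P(A') = 1 - P(A) = 1 - 4/5 = 1/5

1/5


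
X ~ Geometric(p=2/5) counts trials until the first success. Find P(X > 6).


P(X > 6) = P(first 6 trials all fail) = (1-p)^6 = (3/5)^6 = 729/15625

729/15625


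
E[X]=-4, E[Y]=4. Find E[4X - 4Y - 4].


E[4X - 4Y - 4] = 4*E[X] - 4*E[Y] - 4
= (4)*(-4) + (-4)*(4) + (-4)
= -16 - 16 - 4 = -36

-36


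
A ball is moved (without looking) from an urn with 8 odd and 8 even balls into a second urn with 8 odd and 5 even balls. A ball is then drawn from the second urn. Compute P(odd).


P(transfer odd) = 8/16 = 1/2; P(transfer even) = 1/2
If odd transferred: Urn II has 9 odd of 14, so P(odd|odd moved) = 9/14
If even transferred: Urn II has 8 odd of 14, so P(odd|even moved) = 4/7
By total probability: P(odd) = 1/2*9/14 + 1/2*4/7 = 17/28

17/28


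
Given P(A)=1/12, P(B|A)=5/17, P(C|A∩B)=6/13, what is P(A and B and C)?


P(A∩B∩C) = P(A) * P(B|A) * P(C|A∩B)
= 1/12 * 5/17 * 6/13
= 5/204 * 6/13 = 5/442

5/442


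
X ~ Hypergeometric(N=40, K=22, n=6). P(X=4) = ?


P(X=4) = C(22,4)*C(18,2) / C(40,6)
= 7315*153 / 3838380
= 1119195/3838380 = 561/1924

561/1924


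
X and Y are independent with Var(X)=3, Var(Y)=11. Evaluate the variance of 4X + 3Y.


Independence => Cov(X,Y)=0
Var(4X + 3Y) = 4^2*Var(X) + 3^2*Var(Y)
= 16*3 + 9*11 = 147

147


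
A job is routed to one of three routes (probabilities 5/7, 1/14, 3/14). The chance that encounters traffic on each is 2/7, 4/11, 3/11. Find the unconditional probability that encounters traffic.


P(A) = P(A|B1)P(B1) + P(A|B2)P(B2) + P(A|B3)P(B3)
= 2/7*5/7 + 4/11*1/14 + 3/11*3/14
= 10/49 + 2/77 + 9/154 = 311/1078

311/1078


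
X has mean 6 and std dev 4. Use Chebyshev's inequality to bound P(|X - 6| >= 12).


k = 12/4 = 3
Chebyshev: P(|X-mu| >= k*sigma) <= 1/k^2 = 1/3^2 = 1/9

1/9


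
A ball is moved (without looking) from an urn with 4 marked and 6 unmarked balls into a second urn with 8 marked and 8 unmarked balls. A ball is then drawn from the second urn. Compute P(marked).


P(transfer marked) = 4/10 = 2/5; P(transfer unmarked) = 3/5
If marked transferred: Urn II has 9 marked of 17, so P(marked|marked moved) = 9/17
If unmarked transferred: Urn II has 8 marked of 17, so P(marked|unmarked moved) = 8/17
By total probability: P(marked) = 2/5*9/17 + 3/5*8/17 = 42/85

42/85


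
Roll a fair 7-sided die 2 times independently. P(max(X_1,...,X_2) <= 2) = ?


P(max <= 2) = P(all X_i <= 2) = (P(X_1 <= 2))^2
= (2/7)^2 = 4/49

4/49


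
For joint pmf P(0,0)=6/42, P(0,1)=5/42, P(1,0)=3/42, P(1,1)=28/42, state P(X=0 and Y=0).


Read from table: P(X=0, Y=0) = 6/42 = 1/7

1/7


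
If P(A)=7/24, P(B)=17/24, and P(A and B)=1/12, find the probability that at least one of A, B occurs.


P(A∪B) = P(A) + P(B) - P(A∩B)
= 7/24 + 17/24 - 1/12 = 11/12

11/12


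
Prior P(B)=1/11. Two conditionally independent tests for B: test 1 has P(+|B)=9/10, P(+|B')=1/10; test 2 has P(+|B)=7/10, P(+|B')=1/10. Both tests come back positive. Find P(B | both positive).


After test 1: P(+) = 9/10*1/11 + 1/10*10/11 = 19/110
P(B|+) = (9/110)/(19/110) = 9/19
After test 2 (use post1 as new prior): P(+) = 7/10*9/19 + 1/10*10/19 = 73/190
P(B|+,+) = (63/190)/(73/190) = 63/73

63/73


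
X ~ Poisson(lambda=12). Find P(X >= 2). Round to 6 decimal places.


P(X>=2) = 1 - P(X<=1) = 1 - (e^(-12)*12^0/0! + e^(-12)*12^1/1!)
≈ 1 - (0.0000061442 + 0.0000737305)
= 1 - 0.0000798747 = 0.9999201253
≈ 0.999920

0.999920


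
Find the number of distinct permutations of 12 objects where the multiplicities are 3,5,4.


12! = 479001600
Denominator: 3!=6 * 5!=120 * 4!=24
Coefficient = 479001600 / 17280 = 27720

27720


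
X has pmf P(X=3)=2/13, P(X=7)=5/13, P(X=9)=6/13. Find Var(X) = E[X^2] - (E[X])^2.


E[X] = 95/13, E[X^2] = 749/13
Var(X) = E[X^2] - (E[X])^2 = 749/13 - (95/13)^2 = 712/169

712/169


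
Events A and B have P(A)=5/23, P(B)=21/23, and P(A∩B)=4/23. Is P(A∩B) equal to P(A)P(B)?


P(A)*P(B) = 5/23*21/23 = 105/529
P(A∩B) = 4/23 != 105/529, so not independent

No, A and B are not independent


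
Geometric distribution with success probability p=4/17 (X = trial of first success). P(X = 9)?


P(X=9) = (1-p)^8 * p = (13/17)^8 * 4/17
= 815730721/6975757441 * 4/17 = 3262922884/118587876497

3262922884/118587876497


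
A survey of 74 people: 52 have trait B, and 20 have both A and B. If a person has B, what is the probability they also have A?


P(A|B) = P(A∩B)/P(B) = (20/74)/(52/74) = 20/52 = 5/13

5/13


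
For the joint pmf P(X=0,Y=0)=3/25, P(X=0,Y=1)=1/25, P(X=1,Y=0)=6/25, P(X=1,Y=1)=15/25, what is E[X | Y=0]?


P(Y=0) = 9/25
E[X|Y=0] = (0*3 + 1*6)/9 = 6/9 = 2/3

2/3


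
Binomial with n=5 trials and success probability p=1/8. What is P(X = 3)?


P(X=3) = C(5,3) * p^3 * (1-p)^2
= 10 * 1/512 * 49/64
= 245/16384

245/16384


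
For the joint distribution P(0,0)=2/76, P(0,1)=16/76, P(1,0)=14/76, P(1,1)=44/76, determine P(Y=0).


P(Y=0) = P(0,0)+P(1,0) = 2/76 + 14/76 = 16/76 = 4/19

4/19


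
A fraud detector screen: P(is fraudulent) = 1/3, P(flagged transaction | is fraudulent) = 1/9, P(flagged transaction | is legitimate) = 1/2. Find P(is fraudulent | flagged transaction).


P(A) = P(A|B)P(B) + P(A|B')P(B') = 1/9*1/3 + 1/2*2/3 = 10/27
P(B|A) = P(A|B)P(B)/P(A) = (1/27)/(10/27) = 1/10

1/10


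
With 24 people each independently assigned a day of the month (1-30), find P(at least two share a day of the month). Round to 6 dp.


P(all different) = prod((30-i)/30 for i=0..23) = 0.000001
P(at least one match) = 1 - 0.000001 = 0.999999

0.999999


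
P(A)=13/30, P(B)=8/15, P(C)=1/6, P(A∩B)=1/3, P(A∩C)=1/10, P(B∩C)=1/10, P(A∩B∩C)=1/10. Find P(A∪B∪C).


P(A∪B∪C) = P(A)+P(B)+P(C) - P(AB)-P(AC)-P(BC) + P(ABC)
= 13/30+8/15+1/6 - 1/3-1/10-1/10 + 1/10
= 7/10

7/10


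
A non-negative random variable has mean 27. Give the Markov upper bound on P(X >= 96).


Markov: P(X >= a) <= E[X]/a
P(X >= 96) <= 27/96 = 9/32

9/32


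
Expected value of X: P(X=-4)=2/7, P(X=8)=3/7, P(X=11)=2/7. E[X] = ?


E[X] = sum(x * P(x))
= -4*2/7 + 8*3/7 + 11*2/7
= 38/7

38/7


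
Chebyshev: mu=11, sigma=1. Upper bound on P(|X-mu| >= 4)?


k = 4/1 = 4
Chebyshev: P(|X-mu| >= k*sigma) <= 1/k^2 = 1/4^2 = 1/16

1/16


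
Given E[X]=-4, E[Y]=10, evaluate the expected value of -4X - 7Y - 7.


E[-4X - 7Y - 7] = -4*E[X] - 7*E[Y] - 7
= (-4)*(-4) + (-7)*(10) + (-7)
= 16 - 70 - 7 = -61

-61


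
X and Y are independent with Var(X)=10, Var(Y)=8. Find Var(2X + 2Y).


Independence => Cov(X,Y)=0
Var(2X + 2Y) = 2^2*Var(X) + 2^2*Var(Y)
= 4*10 + 4*8 = 72

72


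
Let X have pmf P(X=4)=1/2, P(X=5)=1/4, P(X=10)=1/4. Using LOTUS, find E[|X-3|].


E[|X-3|] = sum(g(x)*P(x))
= 1*1/2 + 2*1/4 + 7*1/4
= 11/4

11/4


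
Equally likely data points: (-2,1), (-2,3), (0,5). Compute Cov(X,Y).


E[X]=-4/3, E[Y]=3, E[XY]=-8/3
Cov(X,Y) = E[XY] - E[X]E[Y] = -8/3 + 4/3*3 = 4/3

4/3


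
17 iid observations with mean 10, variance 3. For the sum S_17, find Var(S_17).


By independence, Var(S_n) = n*Var(X_1) = 17*3 = 51

51


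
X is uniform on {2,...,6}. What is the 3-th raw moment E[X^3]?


E[X^3] = (1/5) * sum(x^3 for x=2..6)
= 440/5 = 88

88


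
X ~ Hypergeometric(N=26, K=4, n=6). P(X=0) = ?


P(X=0) = C(4,0)*C(22,6) / C(26,6)
= 1*74613 / 230230
= 74613/230230 = 969/2990

969/2990


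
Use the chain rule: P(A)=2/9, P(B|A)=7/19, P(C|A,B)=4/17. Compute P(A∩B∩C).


P(A∩B∩C) = P(A) * P(B|A) * P(C|A∩B)
= 2/9 * 7/19 * 4/17
= 14/171 * 4/17 = 56/2907

56/2907


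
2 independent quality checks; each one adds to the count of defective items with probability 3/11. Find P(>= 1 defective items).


P(at least one) = 1 - P(none)
P(none) = (1 - 3/11)^2 = (8/11)^2 = 64/121
P(at least one) = 1 - 64/121 = 57/121

57/121


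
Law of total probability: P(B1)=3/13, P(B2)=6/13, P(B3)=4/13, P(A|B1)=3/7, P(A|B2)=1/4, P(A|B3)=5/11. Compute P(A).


P(A) = P(A|B1)P(B1) + P(A|B2)P(B2) + P(A|B3)P(B3)
= 3/7*3/13 + 1/4*6/13 + 5/11*4/13
= 9/91 + 3/26 + 20/143 = 709/2002

709/2002


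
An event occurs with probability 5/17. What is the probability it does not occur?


P(A') = 1 - P(A) = 1 - 5/17 = 12/17

12/17


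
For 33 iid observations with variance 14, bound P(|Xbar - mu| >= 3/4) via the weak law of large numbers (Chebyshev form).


Var(Xbar) = Var(X)/n = 14/33
Chebyshev: P(|Xbar-mu| >= 3/4) <= Var(Xbar)/(3/4)^2 = (14/33)/(9/16) = 224/297

224/297


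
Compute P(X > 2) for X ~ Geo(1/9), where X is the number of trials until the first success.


P(X > 2) = P(first 2 trials all fail) = (1-p)^2 = (8/9)^2 = 64/81

64/81


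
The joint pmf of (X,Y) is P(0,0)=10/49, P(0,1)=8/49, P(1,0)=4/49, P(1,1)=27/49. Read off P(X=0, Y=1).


Read from table: P(X=0, Y=1) = 8/49

8/49


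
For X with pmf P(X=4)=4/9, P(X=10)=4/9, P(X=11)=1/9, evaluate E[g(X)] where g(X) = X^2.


E[X^2] = sum(g(x)*P(x))
= 16*4/9 + 100*4/9 + 121*1/9
= 65

65


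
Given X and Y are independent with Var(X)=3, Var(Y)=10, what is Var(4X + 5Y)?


Independence => Cov(X,Y)=0
Var(4X + 5Y) = 4^2*Var(X) + 5^2*Var(Y)
= 16*3 + 25*10 = 298

298


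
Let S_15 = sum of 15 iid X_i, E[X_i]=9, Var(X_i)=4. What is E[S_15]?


E[S_n] = n*E[X_1] = 15*9 = 135

135


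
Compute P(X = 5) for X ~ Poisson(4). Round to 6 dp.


P(X=5) = e^(-4) * 4^5 / 5!
≈ 0.01831563889 * 1024 / 120
≈ 0.156293

0.156293


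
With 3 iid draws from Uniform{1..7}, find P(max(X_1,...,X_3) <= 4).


P(max <= 4) = P(all X_i <= 4) = (P(X_1 <= 4))^3
= (4/7)^3 = 64/343

64/343


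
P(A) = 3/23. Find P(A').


P(A') = 1 - P(A) = 1 - 3/23 = 20/23

20/23


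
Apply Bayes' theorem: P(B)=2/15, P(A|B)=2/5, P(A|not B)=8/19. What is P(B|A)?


P(A) = P(A|B)P(B) + P(A|B')P(B') = 2/5*2/15 + 8/19*13/15 = 596/1425
P(B|A) = P(A|B)P(B)/P(A) = (4/75)/(596/1425) = 19/149

19/149


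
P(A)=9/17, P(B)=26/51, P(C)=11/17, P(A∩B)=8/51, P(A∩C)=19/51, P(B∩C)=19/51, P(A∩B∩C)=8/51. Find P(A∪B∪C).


P(A∪B∪C) = P(A)+P(B)+P(C) - P(AB)-P(AC)-P(BC) + P(ABC)
= 9/17+26/51+11/17 - 8/51-19/51-19/51 + 8/51
= 16/17

16/17


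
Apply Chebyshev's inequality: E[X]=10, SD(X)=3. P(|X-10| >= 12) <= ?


k = 12/3 = 4
Chebyshev: P(|X-mu| >= k*sigma) <= 1/k^2 = 1/4^2 = 1/16

1/16


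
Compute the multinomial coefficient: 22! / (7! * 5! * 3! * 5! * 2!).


22! = 1124000727777607680000
Denominator: 7!=5040 * 5!=120 * 3!=6 * 5!=120 * 2!=2
Coefficient = 1124000727777607680000 / 870912000 = 1290601952640

1290601952640


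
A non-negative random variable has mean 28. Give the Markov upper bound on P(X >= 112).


Markov: P(X >= a) <= E[X]/a
P(X >= 112) <= 28/112 = 1/4

1/4


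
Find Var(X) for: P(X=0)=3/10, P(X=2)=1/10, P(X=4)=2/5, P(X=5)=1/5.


E[X] = 14/5, E[X^2] = 59/5
Var(X) = E[X^2] - (E[X])^2 = 59/5 - (14/5)^2 = 99/25

99/25


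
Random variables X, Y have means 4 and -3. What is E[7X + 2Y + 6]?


E[7X + 2Y + 6] = 7*E[X] + 2*E[Y] + 6
= (7)*(4) + (2)*(-3) + (6)
= 28 - 6 + 6 = 28

28


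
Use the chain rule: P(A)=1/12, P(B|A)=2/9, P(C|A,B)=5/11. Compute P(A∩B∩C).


P(A∩B∩C) = P(A) * P(B|A) * P(C|A∩B)
= 1/12 * 2/9 * 5/11
= 1/54 * 5/11 = 5/594

5/594


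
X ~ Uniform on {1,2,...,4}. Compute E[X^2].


E[X^2] = (1/4) * sum(x^2 for x=1..4)
= 30/4 = 15/2

15/2


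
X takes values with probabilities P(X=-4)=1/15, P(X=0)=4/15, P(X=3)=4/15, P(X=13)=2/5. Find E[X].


E[X] = sum(x * P(x))
= -4*1/15 + 0*4/15 + 3*4/15 + 13*2/5
= 86/15

86/15


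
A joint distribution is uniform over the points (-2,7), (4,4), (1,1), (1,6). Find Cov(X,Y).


E[X]=1, E[Y]=9/2, E[XY]=9/4
Cov(X,Y) = E[XY] - E[X]E[Y] = 9/4 - 1*9/2 = -9/4

-9/4


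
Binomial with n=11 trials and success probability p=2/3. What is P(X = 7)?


P(X=7) = C(11,7) * p^7 * (1-p)^4
= 330 * 128/2187 * 1/81
= 14080/59049

14080/59049


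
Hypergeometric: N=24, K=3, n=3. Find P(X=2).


P(X=2) = C(3,2)*C(21,1) / C(24,3)
= 3*21 / 2024
= 63/2024

63/2024


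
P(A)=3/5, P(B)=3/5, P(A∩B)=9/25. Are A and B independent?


P(A)*P(B) = 3/5*3/5 = 9/25
P(A∩B) = 9/25, which equals P(A)P(B), so independent

Yes, A and B are independent


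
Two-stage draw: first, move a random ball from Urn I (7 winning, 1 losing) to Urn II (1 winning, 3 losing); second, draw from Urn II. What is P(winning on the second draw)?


P(transfer winning) = 7/8; P(transfer losing) = 1/8
If winning transferred: Urn II has 2 winning of 5, so P(winning|winning moved) = 2/5
If losing transferred: Urn II has 1 winning of 5, so P(winning|losing moved) = 1/5
By total probability: P(winning) = 7/8*2/5 + 1/8*1/5 = 3/8

3/8


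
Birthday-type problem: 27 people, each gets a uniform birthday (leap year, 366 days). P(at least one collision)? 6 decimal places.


P(all different) = prod((366-i)/366 for i=0..26) = 0.374173
P(at least one match) = 1 - 0.374173 = 0.625827

0.625827


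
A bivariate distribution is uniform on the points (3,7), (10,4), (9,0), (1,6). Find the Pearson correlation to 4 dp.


Cov(X,Y) = -7.6875, Var(X) = 14.6875, Var(Y) = 7.1875
rho = Cov/(sqrt(VarX)*sqrt(VarY)) = -0.7482

-0.7482


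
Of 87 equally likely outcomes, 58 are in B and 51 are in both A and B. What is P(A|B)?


P(A|B) = P(A∩B)/P(B) = (51/87)/(58/87) = 51/58

51/58


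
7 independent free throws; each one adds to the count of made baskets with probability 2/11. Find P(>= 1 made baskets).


P(at least one) = 1 - P(none)
P(none) = (1 - 2/11)^7 = (9/11)^7 = 4782969/19487171
P(at least one) = 1 - 4782969/19487171 = 14704202/19487171

14704202/19487171


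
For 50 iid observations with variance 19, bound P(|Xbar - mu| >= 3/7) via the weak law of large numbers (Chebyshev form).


Var(Xbar) = Var(X)/n = 19/50
Chebyshev: P(|Xbar-mu| >= 3/7) <= Var(Xbar)/(3/7)^2 = (19/50)/(9/49) = 931/450
Bound exceeds 1, so trivial bound: 1

1


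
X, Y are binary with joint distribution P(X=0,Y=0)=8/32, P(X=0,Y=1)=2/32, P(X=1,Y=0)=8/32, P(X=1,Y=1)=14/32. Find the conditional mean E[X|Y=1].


P(Y=1) = 16/32
E[X|Y=1] = (0*2 + 1*14)/16 = 14/16 = 7/8

7/8


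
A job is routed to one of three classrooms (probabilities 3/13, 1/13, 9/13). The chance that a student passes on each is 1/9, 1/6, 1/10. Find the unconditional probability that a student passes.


P(A) = P(A|B1)P(B1) + P(A|B2)P(B2) + P(A|B3)P(B3)
= 1/9*3/13 + 1/6*1/13 + 1/10*9/13
= 1/39 + 1/78 + 9/130 = 7/65

7/65


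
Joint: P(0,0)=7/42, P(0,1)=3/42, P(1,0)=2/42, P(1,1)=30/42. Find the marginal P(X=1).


P(X=1) = P(1,0)+P(1,1) = 2/42 + 30/42 = 32/42 = 16/21

16/21


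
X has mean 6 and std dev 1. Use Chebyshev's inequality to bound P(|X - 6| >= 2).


k = 2/1 = 2
Chebyshev: P(|X-mu| >= k*sigma) <= 1/k^2 = 1/2^2 = 1/4

1/4


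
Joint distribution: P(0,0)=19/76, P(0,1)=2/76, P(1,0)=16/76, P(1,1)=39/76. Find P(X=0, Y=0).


Read from table: P(X=0, Y=0) = 19/76 = 1/4

1/4


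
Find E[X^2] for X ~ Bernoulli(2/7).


For Bernoulli: X in {0,1}
E[X^2] = 0^2*(1-2/7) + 1^2*2/7 = 2/7

2/7


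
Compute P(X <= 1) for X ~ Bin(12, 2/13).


P(X<=1) = P(X=0) + P(X=1)
= 3138428376721/23298085122481 + 6847480094664/23298085122481
= 9985908471385/23298085122481

9985908471385/23298085122481


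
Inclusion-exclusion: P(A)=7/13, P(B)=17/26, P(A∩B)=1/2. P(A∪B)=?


P(A∪B) = P(A) + P(B) - P(A∩B)
= 7/13 + 17/26 - 1/2 = 9/13

9/13


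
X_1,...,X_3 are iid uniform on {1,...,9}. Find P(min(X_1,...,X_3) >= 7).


P(min >= 7) = P(all X_i >= 7) = (P(X_1 >= 7))^3
= (3/9)^3 = (1/3)^3 = 1/27

1/27


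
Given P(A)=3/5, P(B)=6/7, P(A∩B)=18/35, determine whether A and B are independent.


P(A)*P(B) = 3/5*6/7 = 18/35
P(A∩B) = 18/35, which equals P(A)P(B), so independent

Yes, A and B are independent


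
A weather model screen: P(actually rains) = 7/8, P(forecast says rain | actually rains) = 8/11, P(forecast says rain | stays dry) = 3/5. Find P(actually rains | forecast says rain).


P(A) = P(A|B)P(B) + P(A|B')P(B') = 8/11*7/8 + 3/5*1/8 = 313/440
P(B|A) = P(A|B)P(B)/P(A) = (7/11)/(313/440) = 280/313

280/313


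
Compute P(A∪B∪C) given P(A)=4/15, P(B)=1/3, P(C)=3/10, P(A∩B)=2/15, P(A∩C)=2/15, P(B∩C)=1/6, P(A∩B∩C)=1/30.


P(A∪B∪C) = P(A)+P(B)+P(C) - P(AB)-P(AC)-P(BC) + P(ABC)
= 4/15+1/3+3/10 - 2/15-2/15-1/6 + 1/30
= 1/2

1/2


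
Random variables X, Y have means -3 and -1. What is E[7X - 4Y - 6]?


E[7X - 4Y - 6] = 7*E[X] - 4*E[Y] - 6
= (7)*(-3) + (-4)*(-1) + (-6)
= -21 + 4 - 6 = -23

-23


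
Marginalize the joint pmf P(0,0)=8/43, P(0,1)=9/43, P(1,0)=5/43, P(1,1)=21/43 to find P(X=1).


P(X=1) = P(1,0)+P(1,1) = 5/43 + 21/43 = 26/43

26/43


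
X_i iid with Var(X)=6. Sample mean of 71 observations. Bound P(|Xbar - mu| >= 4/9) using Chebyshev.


Var(Xbar) = Var(X)/n = 6/71
Chebyshev: P(|Xbar-mu| >= 4/9) <= Var(Xbar)/(4/9)^2 = (6/71)/(16/81) = 243/568

243/568


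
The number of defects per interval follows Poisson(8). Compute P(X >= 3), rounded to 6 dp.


P(X>=3) = 1 - P(X<=2) = 1 - (e^(-8)*8^0/0! + e^(-8)*8^1/1! + e^(-8)*8^2/2!)
≈ 1 - (0.0003354626 + 0.0026837010 + 0.0107348041)
= 1 - 0.0137539677 = 0.9862460323
≈ 0.986246

0.986246


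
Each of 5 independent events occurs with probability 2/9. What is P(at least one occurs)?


P(at least one) = 1 - P(none)
P(none) = (1 - 2/9)^5 = (7/9)^5 = 16807/59049
P(at least one) = 1 - 16807/59049 = 42242/59049

42242/59049


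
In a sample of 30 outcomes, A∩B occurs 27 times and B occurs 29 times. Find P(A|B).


P(A|B) = P(A∩B)/P(B) = (27/30)/(29/30) = 27/29

27/29


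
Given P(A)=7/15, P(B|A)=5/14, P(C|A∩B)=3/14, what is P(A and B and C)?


P(A∩B∩C) = P(A) * P(B|A) * P(C|A∩B)
= 7/15 * 5/14 * 3/14
= 1/6 * 3/14 = 1/28

1/28


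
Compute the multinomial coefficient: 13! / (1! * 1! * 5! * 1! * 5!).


13! = 6227020800
Denominator: 1!=1 * 1!=1 * 5!=120 * 1!=1 * 5!=120
Coefficient = 6227020800 / 14400 = 432432

432432


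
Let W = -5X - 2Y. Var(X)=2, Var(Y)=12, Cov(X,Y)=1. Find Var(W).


Var(-5X - 2Y) = (-5)^2*Var(X) + (-2)^2*Var(Y) + 2*(-5)*(-2)*Cov(X,Y)
= 25*2 + 4*12 + 20*1
= 50 + 48 + 20 = 118

118


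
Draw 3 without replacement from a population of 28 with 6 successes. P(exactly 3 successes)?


P(X=3) = C(6,3)*C(22,0) / C(28,3)
= 20*1 / 3276
= 20/3276 = 5/819

5/819


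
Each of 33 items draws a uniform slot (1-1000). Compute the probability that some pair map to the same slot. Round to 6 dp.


P(all different) = prod((1000-i)/1000 for i=0..32) = 0.586364
P(at least one match) = 1 - 0.586364 = 0.413636

0.413636


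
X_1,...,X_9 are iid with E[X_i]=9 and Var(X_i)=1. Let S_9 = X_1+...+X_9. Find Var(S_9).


By independence, Var(S_n) = n*Var(X_1) = 9*1 = 9

9


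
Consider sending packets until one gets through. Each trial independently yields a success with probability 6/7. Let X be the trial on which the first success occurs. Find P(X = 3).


P(X=3) = (1-p)^2 * p = (1/7)^2 * 6/7
= 1/49 * 6/7 = 6/343

6/343


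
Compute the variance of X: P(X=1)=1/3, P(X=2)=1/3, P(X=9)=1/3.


E[X] = 4, E[X^2] = 86/3
Var(X) = E[X^2] - (E[X])^2 = 86/3 - (4)^2 = 38/3

38/3


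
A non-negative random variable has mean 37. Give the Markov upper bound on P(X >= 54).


Markov: P(X >= a) <= E[X]/a
P(X >= 54) <= 37/54

37/54


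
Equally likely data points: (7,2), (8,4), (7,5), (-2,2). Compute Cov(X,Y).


E[X]=5, E[Y]=13/4, E[XY]=77/4
Cov(X,Y) = E[XY] - E[X]E[Y] = 77/4 - 5*13/4 = 3

3


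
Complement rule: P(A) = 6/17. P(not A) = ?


P(A') = 1 - P(A) = 1 - 6/17 = 11/17

11/17


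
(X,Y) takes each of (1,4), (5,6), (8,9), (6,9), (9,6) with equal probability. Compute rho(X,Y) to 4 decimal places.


Cov(X,Y) = 3.3600, Var(X) = 7.7600, Var(Y) = 3.7600
rho = Cov/(sqrt(VarX)*sqrt(VarY)) = 0.6220

0.6220


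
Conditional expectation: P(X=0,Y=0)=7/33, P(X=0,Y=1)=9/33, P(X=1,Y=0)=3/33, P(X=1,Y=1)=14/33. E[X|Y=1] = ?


P(Y=1) = 23/33
E[X|Y=1] = (0*9 + 1*14)/23 = 14/23

14/23


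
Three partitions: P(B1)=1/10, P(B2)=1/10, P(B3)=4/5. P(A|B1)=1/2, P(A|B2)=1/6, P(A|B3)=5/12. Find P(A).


P(A) = P(A|B1)P(B1) + P(A|B2)P(B2) + P(A|B3)P(B3)
= 1/2*1/10 + 1/6*1/10 + 5/12*4/5
= 1/20 + 1/60 + 1/3 = 2/5

2/5


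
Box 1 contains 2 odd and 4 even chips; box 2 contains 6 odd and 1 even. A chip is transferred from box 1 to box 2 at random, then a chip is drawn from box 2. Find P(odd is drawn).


P(transfer odd) = 2/6 = 1/3; P(transfer even) = 2/3
If odd transferred: Urn II has 7 odd of 8, so P(odd|odd moved) = 7/8
If even transferred: Urn II has 6 odd of 8, so P(odd|even moved) = 3/4
By total probability: P(odd) = 1/3*7/8 + 2/3*3/4 = 19/24

19/24


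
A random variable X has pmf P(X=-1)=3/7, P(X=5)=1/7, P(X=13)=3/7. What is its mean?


E[X] = sum(x * P(x))
= -1*3/7 + 5*1/7 + 13*3/7
= 41/7

41/7


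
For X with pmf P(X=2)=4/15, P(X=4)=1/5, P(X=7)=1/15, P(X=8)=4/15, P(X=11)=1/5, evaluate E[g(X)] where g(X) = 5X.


E[5X] = sum(g(x)*P(x))
= 10*4/15 + 20*1/5 + 35*1/15 + 40*4/15 + 55*1/5
= 92/3

92/3


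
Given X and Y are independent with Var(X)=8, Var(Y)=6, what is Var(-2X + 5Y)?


Independence => Cov(X,Y)=0
Var(-2X + 5Y) = (-2)^2*Var(X) + 5^2*Var(Y)
= 4*8 + 25*6 = 182

182


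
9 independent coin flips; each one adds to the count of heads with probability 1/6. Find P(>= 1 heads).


P(at least one) = 1 - P(none)
P(none) = (1 - 1/6)^9 = (5/6)^9 = 1953125/10077696
P(at least one) = 1 - 1953125/10077696 = 8124571/10077696

8124571/10077696


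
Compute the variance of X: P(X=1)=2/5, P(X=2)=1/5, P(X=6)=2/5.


E[X] = 16/5, E[X^2] = 78/5
Var(X) = E[X^2] - (E[X])^2 = 78/5 - (16/5)^2 = 134/25

134/25


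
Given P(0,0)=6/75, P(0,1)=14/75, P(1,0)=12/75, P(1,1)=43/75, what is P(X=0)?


P(X=0) = P(0,0)+P(0,1) = 6/75 + 14/75 = 20/75 = 4/15

4/15


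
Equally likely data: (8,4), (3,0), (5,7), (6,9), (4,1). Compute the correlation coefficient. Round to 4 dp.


Cov(X,Y) = 3.1600, Var(X) = 2.9600, Var(Y) = 11.7600
rho = Cov/(sqrt(VarX)*sqrt(VarY)) = 0.5356

0.5356


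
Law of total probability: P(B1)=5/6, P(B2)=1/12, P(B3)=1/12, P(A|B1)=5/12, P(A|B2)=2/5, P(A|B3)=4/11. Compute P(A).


P(A) = P(A|B1)P(B1) + P(A|B2)P(B2) + P(A|B3)P(B3)
= 5/12*5/6 + 2/5*1/12 + 4/11*1/12
= 25/72 + 1/30 + 1/33 = 1627/3960

1627/3960


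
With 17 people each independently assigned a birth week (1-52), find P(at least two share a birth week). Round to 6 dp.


P(all different) = prod((52-i)/52 for i=0..16) = 0.052524
P(at least one match) = 1 - 0.052524 = 0.947476

0.947476


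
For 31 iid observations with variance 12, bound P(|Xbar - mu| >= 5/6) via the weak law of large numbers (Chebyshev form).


Var(Xbar) = Var(X)/n = 12/31
Chebyshev: P(|Xbar-mu| >= 5/6) <= Var(Xbar)/(5/6)^2 = (12/31)/(25/36) = 432/775

432/775


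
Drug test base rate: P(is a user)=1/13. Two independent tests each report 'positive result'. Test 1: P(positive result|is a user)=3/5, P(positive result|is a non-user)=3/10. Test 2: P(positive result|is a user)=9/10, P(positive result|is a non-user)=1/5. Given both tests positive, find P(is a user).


After test 1: P(+) = 3/5*1/13 + 3/10*12/13 = 21/65
P(B|+) = (3/65)/(21/65) = 1/7
After test 2 (use post1 as new prior): P(+) = 9/10*1/7 + 1/5*6/7 = 3/10
P(B|+,+) = (9/70)/(3/10) = 3/7

3/7


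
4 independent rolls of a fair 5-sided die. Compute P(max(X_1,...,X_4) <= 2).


P(max <= 2) = P(all X_i <= 2) = (P(X_1 <= 2))^4
= (2/5)^4 = 16/625

16/625


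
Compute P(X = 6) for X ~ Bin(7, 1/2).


P(X=6) = C(7,6) * p^6 * (1-p)^1
= 7 * 1/64 * 1/2
= 7/128

7/128


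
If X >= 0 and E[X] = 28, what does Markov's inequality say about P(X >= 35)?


Markov: P(X >= a) <= E[X]/a
P(X >= 35) <= 28/35 = 4/5

4/5


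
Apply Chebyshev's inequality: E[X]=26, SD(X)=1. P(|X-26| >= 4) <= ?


k = 4/1 = 4
Chebyshev: P(|X-mu| >= k*sigma) <= 1/k^2 = 1/4^2 = 1/16

1/16


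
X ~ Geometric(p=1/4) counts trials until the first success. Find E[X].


For geometric (trials until first success), E[X] = 1/p = 1/(1/4) = 4

4


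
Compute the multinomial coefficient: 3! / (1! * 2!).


3! = 6
Denominator: 1!=1 * 2!=2
Coefficient = 6 / 2 = 3

3


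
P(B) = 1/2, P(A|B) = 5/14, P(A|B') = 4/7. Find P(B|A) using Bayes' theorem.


P(A) = P(A|B)P(B) + P(A|B')P(B') = 5/14*1/2 + 4/7*1/2 = 13/28
P(B|A) = P(A|B)P(B)/P(A) = (5/28)/(13/28) = 5/13

5/13


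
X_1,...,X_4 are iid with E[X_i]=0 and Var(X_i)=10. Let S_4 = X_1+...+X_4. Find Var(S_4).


By independence, Var(S_n) = n*Var(X_1) = 4*10 = 40

40


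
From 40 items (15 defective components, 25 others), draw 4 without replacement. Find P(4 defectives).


P(X=4) = C(15,4)*C(25,0) / C(40,4)
= 1365*1 / 91390
= 1365/91390 = 21/1406

21/1406


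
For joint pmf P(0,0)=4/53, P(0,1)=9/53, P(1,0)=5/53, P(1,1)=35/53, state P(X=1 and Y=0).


Read from table: P(X=1, Y=0) = 5/53

5/53


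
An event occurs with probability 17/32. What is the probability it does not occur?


P(A') = 1 - P(A) = 1 - 17/32 = 15/32

15/32


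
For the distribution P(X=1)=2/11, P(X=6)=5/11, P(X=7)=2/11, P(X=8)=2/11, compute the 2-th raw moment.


E[X^2] = sum(x^2 * P(x))
= 1*2/11 + 36*5/11 + 49*2/11 + 64*2/11
= 408/11

408/11


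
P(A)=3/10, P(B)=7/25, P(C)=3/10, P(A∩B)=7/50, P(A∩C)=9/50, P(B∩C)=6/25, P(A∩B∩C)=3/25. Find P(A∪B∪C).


P(A∪B∪C) = P(A)+P(B)+P(C) - P(AB)-P(AC)-P(BC) + P(ABC)
= 3/10+7/25+3/10 - 7/50-9/50-6/25 + 3/25
= 11/25

11/25


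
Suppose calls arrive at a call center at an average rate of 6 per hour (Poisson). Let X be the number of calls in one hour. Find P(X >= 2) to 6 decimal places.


P(X>=2) = 1 - P(X<=1) = 1 - (e^(-6)*6^0/0! + e^(-6)*6^1/1!)
≈ 1 - (0.0024787522 + 0.0148725131)
= 1 - 0.0173512653 = 0.9826487347
≈ 0.982649

0.982649


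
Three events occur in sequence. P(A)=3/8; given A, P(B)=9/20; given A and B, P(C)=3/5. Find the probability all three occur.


P(A∩B∩C) = P(A) * P(B|A) * P(C|A∩B)
= 3/8 * 9/20 * 3/5
= 27/160 * 3/5 = 81/800

81/800


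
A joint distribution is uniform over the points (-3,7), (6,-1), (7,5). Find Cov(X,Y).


E[X]=10/3, E[Y]=11/3, E[XY]=8/3
Cov(X,Y) = E[XY] - E[X]E[Y] = 8/3 - 10/3*11/3 = -86/9

-86/9


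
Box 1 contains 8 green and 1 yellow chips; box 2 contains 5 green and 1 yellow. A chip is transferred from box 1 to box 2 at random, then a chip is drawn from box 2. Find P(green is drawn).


P(transfer green) = 8/9; P(transfer yellow) = 1/9
If green transferred: Urn II has 6 green of 7, so P(green|green moved) = 6/7
If yellow transferred: Urn II has 5 green of 7, so P(green|yellow moved) = 5/7
By total probability: P(green) = 8/9*6/7 + 1/9*5/7 = 53/63

53/63


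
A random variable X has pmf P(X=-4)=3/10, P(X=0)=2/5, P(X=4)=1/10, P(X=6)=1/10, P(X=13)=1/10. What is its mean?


E[X] = sum(x * P(x))
= -4*3/10 + 0*2/5 + 4*1/10 + 6*1/10 + 13*1/10
= 11/10

11/10


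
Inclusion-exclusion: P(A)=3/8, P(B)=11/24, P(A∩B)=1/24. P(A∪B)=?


P(A∪B) = P(A) + P(B) - P(A∩B)
= 3/8 + 11/24 - 1/24 = 19/24

19/24


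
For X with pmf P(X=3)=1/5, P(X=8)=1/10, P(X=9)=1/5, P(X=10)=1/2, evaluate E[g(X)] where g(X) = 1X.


E[1X] = sum(g(x)*P(x))
= 3*1/5 + 8*1/10 + 9*1/5 + 10*1/2
= 41/5

41/5


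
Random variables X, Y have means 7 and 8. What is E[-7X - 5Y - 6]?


E[-7X - 5Y - 6] = -7*E[X] - 5*E[Y] - 6
= (-7)*(7) + (-5)*(8) + (-6)
= -49 - 40 - 6 = -95

-95


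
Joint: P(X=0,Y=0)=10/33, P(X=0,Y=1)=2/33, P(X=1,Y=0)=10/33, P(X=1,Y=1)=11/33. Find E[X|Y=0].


P(Y=0) = 20/33
E[X|Y=0] = (0*10 + 1*10)/20 = 10/20 = 1/2

1/2


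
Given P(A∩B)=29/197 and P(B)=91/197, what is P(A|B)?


P(A|B) = P(A∩B)/P(B) = (29/197)/(91/197) = 29/91

29/91


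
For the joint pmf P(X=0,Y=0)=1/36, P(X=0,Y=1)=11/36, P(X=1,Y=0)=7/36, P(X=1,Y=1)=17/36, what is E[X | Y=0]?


P(Y=0) = 8/36
E[X|Y=0] = (0*1 + 1*7)/8 = 7/8

7/8


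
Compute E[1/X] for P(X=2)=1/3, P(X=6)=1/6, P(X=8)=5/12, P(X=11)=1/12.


E[1/X] = sum(g(x)*P(x))
= 1/2*1/3 + 1/6*1/6 + 1/8*5/12 + 1/11*1/12
= 805/3168

805/3168


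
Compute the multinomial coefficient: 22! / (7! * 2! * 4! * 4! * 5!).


22! = 1124000727777607680000
Denominator: 7!=5040 * 2!=2 * 4!=24 * 4!=24 * 5!=120
Coefficient = 1124000727777607680000 / 696729600 = 1613252440800

1613252440800


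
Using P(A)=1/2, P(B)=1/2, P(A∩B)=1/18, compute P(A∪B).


P(A∪B) = P(A) + P(B) - P(A∩B)
= 1/2 + 1/2 - 1/18 = 17/18

17/18


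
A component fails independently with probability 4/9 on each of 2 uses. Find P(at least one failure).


P(at least one) = 1 - P(none)
P(none) = (1 - 4/9)^2 = (5/9)^2 = 25/81
P(at least one) = 1 - 25/81 = 56/81

56/81


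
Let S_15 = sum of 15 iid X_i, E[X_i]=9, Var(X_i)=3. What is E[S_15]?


E[S_n] = n*E[X_1] = 15*9 = 135

135
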